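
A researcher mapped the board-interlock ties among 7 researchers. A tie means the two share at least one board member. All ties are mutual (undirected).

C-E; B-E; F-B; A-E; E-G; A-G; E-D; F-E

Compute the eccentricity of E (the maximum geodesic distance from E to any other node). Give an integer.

Distances from E: A:1, B:1, C:1, D:1, F:1, G:1.
The largest is 1 (to D, G, B, A, F, and C), so the eccentricity of E is 1.

1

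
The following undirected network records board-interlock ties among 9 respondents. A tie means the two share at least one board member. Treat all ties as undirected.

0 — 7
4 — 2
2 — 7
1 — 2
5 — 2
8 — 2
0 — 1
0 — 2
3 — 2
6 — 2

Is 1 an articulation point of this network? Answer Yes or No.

No

Even without 1, every remaining node can still reach every other (the residual graph is connected), so 1 is not a cut vertex.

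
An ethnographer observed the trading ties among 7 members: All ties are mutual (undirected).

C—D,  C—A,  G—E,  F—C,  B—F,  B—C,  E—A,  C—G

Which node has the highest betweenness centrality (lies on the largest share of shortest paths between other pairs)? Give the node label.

Unnormalized betweenness of each node: A:2, B:0, C:23/2, D:0, E:1/2, F:0, G:2.
C has the largest value, 23/2, making it the main broker — the node through which the most shortest paths run.

C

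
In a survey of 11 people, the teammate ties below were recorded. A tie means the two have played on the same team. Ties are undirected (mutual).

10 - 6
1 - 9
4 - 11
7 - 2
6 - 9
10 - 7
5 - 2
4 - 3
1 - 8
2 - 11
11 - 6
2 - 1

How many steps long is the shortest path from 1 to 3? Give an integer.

One shortest route is 1 – 2 – 11 – 4 – 3, which uses 4 edges, and at distance 3 from 1 we only reach {4, 10}, which does not include 3. So d(1,3) = 4.

4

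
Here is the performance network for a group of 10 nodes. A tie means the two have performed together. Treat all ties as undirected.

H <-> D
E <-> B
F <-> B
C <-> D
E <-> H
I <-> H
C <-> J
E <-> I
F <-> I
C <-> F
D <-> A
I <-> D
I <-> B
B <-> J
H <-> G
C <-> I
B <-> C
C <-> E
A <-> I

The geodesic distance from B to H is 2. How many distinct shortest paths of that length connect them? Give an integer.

2

The shortest distance is 2. The length-2 paths are: B–E–H; B–I–H.
That gives 2 distinct shortest paths.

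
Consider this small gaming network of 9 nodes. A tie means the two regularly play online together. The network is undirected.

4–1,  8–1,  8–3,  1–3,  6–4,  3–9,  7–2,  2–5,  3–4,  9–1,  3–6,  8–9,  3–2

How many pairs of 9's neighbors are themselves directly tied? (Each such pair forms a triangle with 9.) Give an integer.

3

9's neighbors: 1, 3, and 8.
Neighbor pairs that are themselves tied: 9–1–3; 9–1–8; 9–3–8. Each forms one triangle with 9, for 3 in total.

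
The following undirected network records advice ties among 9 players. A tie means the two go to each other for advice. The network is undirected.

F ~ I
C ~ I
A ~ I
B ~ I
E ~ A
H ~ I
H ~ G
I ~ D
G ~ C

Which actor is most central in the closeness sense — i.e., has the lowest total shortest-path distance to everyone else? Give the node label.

I

Farness (sum of distances to all others) for each node — A:15, B:17, C:15, D:17, E:22, F:17, G:20, H:15, I:10.
The smallest farness is 10, for I, so I has the highest closeness.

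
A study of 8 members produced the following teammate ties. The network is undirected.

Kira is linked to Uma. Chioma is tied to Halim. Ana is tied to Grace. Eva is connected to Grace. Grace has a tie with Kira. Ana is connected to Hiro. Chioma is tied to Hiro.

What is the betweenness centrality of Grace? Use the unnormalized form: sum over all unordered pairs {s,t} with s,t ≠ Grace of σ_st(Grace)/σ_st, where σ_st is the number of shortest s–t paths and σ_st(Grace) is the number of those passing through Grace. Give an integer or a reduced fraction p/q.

14

Pairs whose geodesics pass through Grace — Ana–Eva: 1; Ana–Uma: 1; Ana–Kira: 1; Eva–Uma: 1; Eva–Halim: 1; Eva–Kira: 1; Eva–Chioma: 1; Eva–Hiro: 1; Uma–Halim: 1; Uma–Chioma: 1; Uma–Hiro: 1; Halim–Kira: 1; Kira–Chioma: 1; Kira–Hiro: 1.
All other pairs contribute 0.
Summing the contributions gives betweenness(Grace) = 14.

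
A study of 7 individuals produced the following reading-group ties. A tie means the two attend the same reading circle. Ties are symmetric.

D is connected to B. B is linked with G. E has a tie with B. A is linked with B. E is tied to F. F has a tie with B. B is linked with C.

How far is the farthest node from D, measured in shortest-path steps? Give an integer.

2

Distances from D: A:2, B:1, C:2, E:2, F:2, G:2.
The largest is 2 (to E, C, G, A, and F), so the eccentricity of D is 2.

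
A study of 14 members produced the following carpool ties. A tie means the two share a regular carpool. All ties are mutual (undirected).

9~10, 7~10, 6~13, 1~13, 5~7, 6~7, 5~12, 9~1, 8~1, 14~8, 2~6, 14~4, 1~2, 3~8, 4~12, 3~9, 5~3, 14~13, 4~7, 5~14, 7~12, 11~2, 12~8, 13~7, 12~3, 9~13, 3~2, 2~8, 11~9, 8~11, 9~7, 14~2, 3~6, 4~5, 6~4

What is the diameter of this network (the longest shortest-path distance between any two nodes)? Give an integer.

Eccentricity of each node (its greatest distance to any other): 1:3, 2:3, 3:2, 4:3, 5:3, 6:2, 7:2, 8:3, 9:2, 10:3, 11:3, 12:2, 13:2, 14:3.
The maximum eccentricity is 3, realized for instance by the pair 11–5 via 11 – 8 – 14 – 5. So the diameter is 3.

3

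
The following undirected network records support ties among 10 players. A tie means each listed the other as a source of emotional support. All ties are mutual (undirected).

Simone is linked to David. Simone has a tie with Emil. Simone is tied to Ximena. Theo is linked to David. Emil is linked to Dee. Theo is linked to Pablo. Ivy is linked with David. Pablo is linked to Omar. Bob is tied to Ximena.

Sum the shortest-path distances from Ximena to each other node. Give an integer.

Distances from Ximena: Bob:1, David:2, Dee:3, Emil:2, Ivy:3, Omar:5, Pablo:4, Simone:1, Theo:3.
Sum = 1 + 2 + 3 + 2 + 3 + 5 + 4 + 1 + 3 = 24.

24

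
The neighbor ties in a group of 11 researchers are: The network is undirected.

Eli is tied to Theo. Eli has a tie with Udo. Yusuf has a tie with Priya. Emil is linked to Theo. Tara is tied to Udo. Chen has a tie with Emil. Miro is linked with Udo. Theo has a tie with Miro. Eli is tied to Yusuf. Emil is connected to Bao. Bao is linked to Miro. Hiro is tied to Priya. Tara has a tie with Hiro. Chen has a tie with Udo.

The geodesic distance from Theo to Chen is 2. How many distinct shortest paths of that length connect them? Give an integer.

1

The shortest distance is 2, and the only length-2 path is Theo–Emil–Chen. So there is exactly 1 shortest path.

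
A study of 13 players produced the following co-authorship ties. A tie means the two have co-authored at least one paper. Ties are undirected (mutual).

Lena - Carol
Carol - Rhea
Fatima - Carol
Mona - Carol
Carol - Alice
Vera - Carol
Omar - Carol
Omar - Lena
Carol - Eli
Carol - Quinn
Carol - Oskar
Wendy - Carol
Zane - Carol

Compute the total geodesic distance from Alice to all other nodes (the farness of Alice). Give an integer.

Distances from Alice: Carol:1, Eli:2, Fatima:2, Lena:2, Mona:2, Omar:2, Oskar:2, Quinn:2, Rhea:2, Vera:2, Wendy:2, Zane:2.
Sum = 1 + 2 + 2 + 2 + 2 + 2 + 2 + 2 + 2 + 2 + 2 + 2 = 23.

23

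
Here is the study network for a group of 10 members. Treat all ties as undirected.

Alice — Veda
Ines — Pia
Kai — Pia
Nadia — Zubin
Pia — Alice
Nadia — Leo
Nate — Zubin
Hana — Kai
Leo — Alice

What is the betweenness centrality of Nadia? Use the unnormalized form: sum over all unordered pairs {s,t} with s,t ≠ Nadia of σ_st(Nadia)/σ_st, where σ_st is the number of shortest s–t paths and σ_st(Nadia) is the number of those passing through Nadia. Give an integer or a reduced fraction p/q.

Pairs whose geodesics pass through Nadia — Kai–Nate: 1; Kai–Zubin: 1; Pia–Nate: 1; Pia–Zubin: 1; Hana–Nate: 1; Hana–Zubin: 1; Ines–Nate: 1; Ines–Zubin: 1; Veda–Nate: 1; Veda–Zubin: 1; Nate–Leo: 1; Nate–Alice: 1; Leo–Zubin: 1; Zubin–Alice: 1.
All other pairs contribute 0.
Summing the contributions gives betweenness(Nadia) = 14.

14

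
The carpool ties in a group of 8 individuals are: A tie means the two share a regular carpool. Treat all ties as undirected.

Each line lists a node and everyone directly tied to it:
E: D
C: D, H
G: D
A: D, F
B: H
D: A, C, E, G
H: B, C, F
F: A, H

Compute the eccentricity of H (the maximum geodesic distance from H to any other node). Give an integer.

Distances from H: A:2, B:1, C:1, D:2, E:3, F:1, G:3.
The largest is 3 (to G and E), so the eccentricity of H is 3.

3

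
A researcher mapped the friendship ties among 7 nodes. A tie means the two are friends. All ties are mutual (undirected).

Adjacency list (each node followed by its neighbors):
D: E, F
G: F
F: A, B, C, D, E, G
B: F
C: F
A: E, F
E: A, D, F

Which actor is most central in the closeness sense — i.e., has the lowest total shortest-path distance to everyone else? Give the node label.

Farness (sum of distances to all others) for each node — A:10, B:11, C:11, D:10, E:9, F:6, G:11.
The smallest farness is 6, for F, so F has the highest closeness.

F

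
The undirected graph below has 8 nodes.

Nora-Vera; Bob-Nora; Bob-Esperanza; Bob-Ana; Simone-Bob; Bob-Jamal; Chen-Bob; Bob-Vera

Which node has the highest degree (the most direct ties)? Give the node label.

Degrees — Ana:1, Bob:7, Chen:1, Esperanza:1, Jamal:1, Nora:2, Simone:1, Vera:2.
The maximum is 7, attained only by Bob.

Bob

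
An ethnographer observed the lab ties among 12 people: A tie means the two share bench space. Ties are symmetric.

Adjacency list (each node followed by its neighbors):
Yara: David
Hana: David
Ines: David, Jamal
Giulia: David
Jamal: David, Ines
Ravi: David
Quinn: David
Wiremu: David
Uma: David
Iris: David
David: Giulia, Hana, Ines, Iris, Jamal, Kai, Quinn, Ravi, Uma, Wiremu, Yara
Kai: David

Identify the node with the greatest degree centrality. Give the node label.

Degrees — David:11, Giulia:1, Hana:1, Ines:2, Iris:1, Jamal:2, Kai:1, Quinn:1, Ravi:1, Uma:1, Wiremu:1, Yara:1.
The maximum is 11, attained only by David.

David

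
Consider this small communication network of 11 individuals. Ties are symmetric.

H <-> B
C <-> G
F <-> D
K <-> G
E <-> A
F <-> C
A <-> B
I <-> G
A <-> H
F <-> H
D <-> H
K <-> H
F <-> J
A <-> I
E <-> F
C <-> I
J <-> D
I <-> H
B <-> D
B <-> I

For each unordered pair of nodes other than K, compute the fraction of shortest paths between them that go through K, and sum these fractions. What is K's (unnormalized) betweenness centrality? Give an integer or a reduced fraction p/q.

3/4

Pairs whose geodesics pass through K — G–H: 1/2; G–D: 1/4.
All other pairs contribute 0.
Summing the contributions gives betweenness(K) = 3/4.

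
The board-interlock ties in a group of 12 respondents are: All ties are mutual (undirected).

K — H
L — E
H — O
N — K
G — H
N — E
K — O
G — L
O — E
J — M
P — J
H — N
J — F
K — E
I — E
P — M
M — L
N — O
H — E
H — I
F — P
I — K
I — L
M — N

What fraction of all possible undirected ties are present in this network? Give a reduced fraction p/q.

4/11

There are 24 edges and 12 nodes, so the maximum possible is C(12,2) = 66.
Density = 24/66 = 4/11.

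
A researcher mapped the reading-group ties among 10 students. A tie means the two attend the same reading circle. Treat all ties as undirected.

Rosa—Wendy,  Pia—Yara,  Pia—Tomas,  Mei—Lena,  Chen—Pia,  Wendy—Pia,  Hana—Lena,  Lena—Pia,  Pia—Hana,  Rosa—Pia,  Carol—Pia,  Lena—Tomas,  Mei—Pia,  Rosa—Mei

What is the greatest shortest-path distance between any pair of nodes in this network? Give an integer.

Eccentricity of each node (its greatest distance to any other): Carol:2, Chen:2, Hana:2, Lena:2, Mei:2, Pia:1, Rosa:2, Tomas:2, Wendy:2, Yara:2.
The maximum eccentricity is 2, realized for instance by the pair Rosa–Lena via Rosa – Pia – Lena. So the diameter is 2.

2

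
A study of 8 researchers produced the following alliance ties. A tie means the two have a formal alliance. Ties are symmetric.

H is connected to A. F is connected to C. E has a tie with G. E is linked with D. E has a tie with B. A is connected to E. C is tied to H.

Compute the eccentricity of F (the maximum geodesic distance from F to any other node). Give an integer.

Distances from F: A:3, B:5, C:1, D:5, E:4, G:5, H:2.
The largest is 5 (to G, B, and D), so the eccentricity of F is 5.

5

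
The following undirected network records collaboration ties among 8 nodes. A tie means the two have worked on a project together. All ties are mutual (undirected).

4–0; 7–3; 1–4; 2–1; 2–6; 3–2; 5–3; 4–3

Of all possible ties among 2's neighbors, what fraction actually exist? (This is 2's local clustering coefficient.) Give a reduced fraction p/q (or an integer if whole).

2's neighbors: 1, 3, and 6 (k = 3).
Possible neighbor pairs: C(3,2) = 3. Edges among them: none → e = 0.
Clustering(2) = 0/3 = 0.

0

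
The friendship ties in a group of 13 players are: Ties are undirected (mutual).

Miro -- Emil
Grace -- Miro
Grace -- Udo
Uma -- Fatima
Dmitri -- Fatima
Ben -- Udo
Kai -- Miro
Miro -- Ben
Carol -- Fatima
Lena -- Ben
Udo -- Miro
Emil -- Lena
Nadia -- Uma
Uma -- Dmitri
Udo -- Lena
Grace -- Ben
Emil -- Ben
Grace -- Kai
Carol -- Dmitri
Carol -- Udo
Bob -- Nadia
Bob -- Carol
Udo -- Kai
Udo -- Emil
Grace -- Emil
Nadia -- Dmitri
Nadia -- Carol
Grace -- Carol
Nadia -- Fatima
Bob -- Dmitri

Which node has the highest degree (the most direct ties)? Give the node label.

Degrees — Ben:5, Bob:3, Carol:6, Dmitri:5, Emil:5, Fatima:4, Grace:6, Kai:3, Lena:3, Miro:5, Nadia:5, Udo:7, Uma:3.
The maximum is 7, attained only by Udo.

Udo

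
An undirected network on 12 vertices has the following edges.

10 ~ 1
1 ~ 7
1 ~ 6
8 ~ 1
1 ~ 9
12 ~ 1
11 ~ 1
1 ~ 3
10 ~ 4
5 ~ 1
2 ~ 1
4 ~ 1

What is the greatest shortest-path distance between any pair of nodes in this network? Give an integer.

Eccentricity of each node (its greatest distance to any other): 1:1, 2:2, 3:2, 4:2, 5:2, 6:2, 7:2, 8:2, 9:2, 10:2, 11:2, 12:2.
The maximum eccentricity is 2, realized for instance by the pair 12–11 via 12 – 1 – 11. So the diameter is 2.

2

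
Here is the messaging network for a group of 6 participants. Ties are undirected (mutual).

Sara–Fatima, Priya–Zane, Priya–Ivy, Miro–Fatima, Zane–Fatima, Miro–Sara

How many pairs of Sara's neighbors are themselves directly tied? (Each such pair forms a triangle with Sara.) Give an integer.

1

Sara's neighbors: Fatima and Miro.
Neighbor pairs that are themselves tied: Sara–Fatima–Miro. Each forms one triangle with Sara, for 1 in total.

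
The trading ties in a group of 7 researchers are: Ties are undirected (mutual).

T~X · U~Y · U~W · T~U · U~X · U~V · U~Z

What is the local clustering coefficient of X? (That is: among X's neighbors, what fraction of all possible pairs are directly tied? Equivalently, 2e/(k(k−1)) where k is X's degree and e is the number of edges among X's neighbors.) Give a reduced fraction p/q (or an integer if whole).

X's neighbors: T and U (k = 2).
Possible neighbor pairs: C(2,2) = 1. Edges among them: T–U → e = 1.
Clustering(X) = 1/1.

1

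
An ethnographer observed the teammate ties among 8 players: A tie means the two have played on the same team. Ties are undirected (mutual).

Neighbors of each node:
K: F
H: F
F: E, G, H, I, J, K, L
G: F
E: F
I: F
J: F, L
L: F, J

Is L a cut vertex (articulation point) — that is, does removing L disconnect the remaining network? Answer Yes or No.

No

Even without L, every remaining node can still reach every other (the residual graph is connected), so L is not a cut vertex.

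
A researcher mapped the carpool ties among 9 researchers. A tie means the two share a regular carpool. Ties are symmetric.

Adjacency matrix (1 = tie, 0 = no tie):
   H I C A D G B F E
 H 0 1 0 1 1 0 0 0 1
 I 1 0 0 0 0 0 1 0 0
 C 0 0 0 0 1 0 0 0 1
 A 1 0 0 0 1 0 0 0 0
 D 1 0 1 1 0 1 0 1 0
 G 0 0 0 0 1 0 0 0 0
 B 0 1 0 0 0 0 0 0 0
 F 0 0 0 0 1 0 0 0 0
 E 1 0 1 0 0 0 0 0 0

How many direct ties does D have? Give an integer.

5

D is directly tied to A, C, F, G, and H. That is 5 neighbors, so the degree of D is 5.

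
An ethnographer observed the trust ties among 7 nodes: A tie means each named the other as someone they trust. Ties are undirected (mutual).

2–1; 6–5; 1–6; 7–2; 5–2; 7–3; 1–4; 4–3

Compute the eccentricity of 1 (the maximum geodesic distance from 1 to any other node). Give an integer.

Distances from 1: 2:1, 3:2, 4:1, 5:2, 6:1, 7:2.
The largest is 2 (to 5, 3, and 7), so the eccentricity of 1 is 2.

2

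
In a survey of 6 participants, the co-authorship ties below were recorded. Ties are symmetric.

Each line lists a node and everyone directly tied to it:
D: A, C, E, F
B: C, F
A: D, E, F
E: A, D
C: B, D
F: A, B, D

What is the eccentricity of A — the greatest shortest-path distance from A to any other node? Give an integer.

Distances from A: B:2, C:2, D:1, E:1, F:1.
The largest is 2 (to C and B), so the eccentricity of A is 2.

2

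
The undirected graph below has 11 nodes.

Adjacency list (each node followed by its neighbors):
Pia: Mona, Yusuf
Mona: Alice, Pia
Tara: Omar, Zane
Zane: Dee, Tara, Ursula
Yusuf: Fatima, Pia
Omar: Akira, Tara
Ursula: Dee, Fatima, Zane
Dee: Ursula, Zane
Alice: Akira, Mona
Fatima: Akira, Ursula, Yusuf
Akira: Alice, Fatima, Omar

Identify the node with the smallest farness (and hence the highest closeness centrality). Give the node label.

Fatima

Farness (sum of distances to all others) for each node — Akira:20, Alice:25, Dee:28, Fatima:19, Mona:30, Omar:24, Pia:29, Tara:27, Ursula:22, Yusuf:24, Zane:26.
The smallest farness is 19, for Fatima, so Fatima has the highest closeness.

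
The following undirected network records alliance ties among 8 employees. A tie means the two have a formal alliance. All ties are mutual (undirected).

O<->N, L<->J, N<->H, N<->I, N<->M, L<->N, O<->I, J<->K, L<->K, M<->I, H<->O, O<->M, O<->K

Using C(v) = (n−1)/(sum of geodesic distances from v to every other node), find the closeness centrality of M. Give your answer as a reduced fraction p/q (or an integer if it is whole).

7/12

Distances from M: H:2, I:1, J:3, K:2, L:2, N:1, O:1. Sum = 12.
n = 8, so closeness = 7/12.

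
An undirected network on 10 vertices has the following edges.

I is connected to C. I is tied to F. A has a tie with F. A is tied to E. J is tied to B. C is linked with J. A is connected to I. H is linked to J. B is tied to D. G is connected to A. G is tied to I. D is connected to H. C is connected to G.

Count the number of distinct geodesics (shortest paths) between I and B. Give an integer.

The shortest distance is 3, and the only length-3 path is I–C–J–B. So there is exactly 1 shortest path.

1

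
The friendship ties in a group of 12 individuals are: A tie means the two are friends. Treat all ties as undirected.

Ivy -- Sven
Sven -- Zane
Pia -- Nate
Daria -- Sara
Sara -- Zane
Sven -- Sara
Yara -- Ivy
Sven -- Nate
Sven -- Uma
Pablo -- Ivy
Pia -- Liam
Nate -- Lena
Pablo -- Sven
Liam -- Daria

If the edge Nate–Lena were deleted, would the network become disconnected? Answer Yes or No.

Yes

Without the Nate–Lena edge there is no alternate route between Nate and Lena, so the network disconnects. It is a bridge.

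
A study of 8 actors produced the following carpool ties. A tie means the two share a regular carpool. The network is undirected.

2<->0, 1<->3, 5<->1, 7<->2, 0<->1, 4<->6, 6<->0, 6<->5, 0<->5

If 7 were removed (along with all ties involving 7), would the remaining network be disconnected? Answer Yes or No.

No

Even without 7, every remaining node can still reach every other (the residual graph is connected), so 7 is not a cut vertex.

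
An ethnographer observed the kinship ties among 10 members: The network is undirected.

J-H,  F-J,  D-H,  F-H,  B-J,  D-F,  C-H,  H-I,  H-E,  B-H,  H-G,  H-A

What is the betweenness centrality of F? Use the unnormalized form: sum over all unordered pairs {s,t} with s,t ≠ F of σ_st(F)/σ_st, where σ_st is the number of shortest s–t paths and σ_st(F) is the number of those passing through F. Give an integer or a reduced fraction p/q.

Pairs whose geodesics pass through F — J–D: 1/2.
All other pairs contribute 0.
Summing the contributions gives betweenness(F) = 1/2.

1/2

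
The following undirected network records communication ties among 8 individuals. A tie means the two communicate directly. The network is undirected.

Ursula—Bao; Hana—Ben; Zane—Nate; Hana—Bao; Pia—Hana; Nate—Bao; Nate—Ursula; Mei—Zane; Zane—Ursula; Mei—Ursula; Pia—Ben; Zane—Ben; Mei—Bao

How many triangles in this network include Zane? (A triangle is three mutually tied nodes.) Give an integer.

Zane's neighbors: Ben, Mei, Nate, and Ursula.
Neighbor pairs that are themselves tied: Zane–Mei–Ursula; Zane–Nate–Ursula. Each forms one triangle with Zane, for 2 in total.

2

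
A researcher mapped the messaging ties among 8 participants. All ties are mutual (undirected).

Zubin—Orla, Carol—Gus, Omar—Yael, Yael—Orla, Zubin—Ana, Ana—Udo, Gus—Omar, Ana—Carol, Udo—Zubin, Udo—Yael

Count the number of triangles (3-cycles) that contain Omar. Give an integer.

Omar's neighbors are Gus and Yael, but none of them are tied to each other, so no triangle contains Omar.

0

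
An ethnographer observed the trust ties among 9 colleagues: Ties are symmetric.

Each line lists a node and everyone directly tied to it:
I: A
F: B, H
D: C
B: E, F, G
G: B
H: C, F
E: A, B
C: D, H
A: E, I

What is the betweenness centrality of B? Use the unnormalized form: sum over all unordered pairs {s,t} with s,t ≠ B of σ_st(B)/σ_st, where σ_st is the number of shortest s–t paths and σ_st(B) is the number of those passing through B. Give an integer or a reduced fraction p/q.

19

Pairs whose geodesics pass through B — D–I: 1; D–G: 1; D–E: 1; D–A: 1; C–I: 1; C–G: 1; C–E: 1; C–A: 1; H–I: 1; H–G: 1; H–E: 1; H–A: 1; I–G: 1; I–F: 1 … (+5 more pairs).
All other pairs contribute 0.
Summing the contributions gives betweenness(B) = 19.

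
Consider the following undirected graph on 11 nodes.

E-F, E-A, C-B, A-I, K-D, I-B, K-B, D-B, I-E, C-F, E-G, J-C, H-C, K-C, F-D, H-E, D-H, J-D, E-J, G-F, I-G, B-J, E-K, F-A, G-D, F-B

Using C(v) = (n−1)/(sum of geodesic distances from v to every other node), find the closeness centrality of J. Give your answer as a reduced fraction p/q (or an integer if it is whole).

Distances from J: A:2, B:1, C:1, D:1, E:1, F:2, G:2, H:2, I:2, K:2. Sum = 16.
n = 11, so closeness = 10/16 = 5/8.

5/8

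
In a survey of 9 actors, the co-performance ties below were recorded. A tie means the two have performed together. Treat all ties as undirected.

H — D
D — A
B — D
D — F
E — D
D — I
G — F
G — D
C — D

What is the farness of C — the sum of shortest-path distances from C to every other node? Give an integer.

Distances from C: A:2, B:2, D:1, E:2, F:2, G:2, H:2, I:2.
Sum = 2 + 2 + 1 + 2 + 2 + 2 + 2 + 2 = 15.

15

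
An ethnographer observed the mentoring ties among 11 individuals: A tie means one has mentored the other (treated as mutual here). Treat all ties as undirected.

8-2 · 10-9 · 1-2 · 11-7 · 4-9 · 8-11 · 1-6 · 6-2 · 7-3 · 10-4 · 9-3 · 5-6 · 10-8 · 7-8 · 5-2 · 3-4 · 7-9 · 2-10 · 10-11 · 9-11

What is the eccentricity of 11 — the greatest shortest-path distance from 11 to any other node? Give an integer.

3

Distances from 11: 1:3, 2:2, 3:2, 4:2, 5:3, 6:3, 7:1, 8:1, 9:1, 10:1.
The largest is 3 (to 5, 6, and 1), so the eccentricity of 11 is 3.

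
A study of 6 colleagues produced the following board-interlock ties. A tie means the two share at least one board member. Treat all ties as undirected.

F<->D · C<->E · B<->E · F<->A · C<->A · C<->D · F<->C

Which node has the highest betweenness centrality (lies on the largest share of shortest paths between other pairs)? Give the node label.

C

Unnormalized betweenness of each node: A:0, B:0, C:13/2, D:0, E:4, F:1/2.
C has the largest value, 13/2, making it the main broker — the node through which the most shortest paths run.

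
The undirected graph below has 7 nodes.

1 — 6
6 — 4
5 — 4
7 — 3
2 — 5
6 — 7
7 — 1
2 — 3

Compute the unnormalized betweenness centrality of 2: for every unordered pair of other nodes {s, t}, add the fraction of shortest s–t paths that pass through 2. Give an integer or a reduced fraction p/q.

2

Pairs whose geodesics pass through 2 — 5–7: 1/2; 5–3: 1; 4–3: 1/2.
All other pairs contribute 0.
Summing the contributions gives betweenness(2) = 2.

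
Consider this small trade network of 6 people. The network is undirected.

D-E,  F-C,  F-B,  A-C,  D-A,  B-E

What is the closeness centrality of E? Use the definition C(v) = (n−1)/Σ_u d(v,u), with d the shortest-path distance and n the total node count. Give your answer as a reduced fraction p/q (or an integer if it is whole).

5/9

Distances from E: A:2, B:1, C:3, D:1, F:2. Sum = 9.
n = 6, so closeness = 5/9.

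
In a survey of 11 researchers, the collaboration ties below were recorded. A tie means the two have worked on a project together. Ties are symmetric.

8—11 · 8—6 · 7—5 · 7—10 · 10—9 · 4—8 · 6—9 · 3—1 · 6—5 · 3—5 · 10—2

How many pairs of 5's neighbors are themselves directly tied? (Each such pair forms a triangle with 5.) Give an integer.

5's neighbors are 3, 6, and 7, but none of them are tied to each other, so no triangle contains 5.

0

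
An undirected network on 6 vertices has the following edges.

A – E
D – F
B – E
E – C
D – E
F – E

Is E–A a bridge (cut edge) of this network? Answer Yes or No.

Yes

Without the E–A edge there is no alternate route between E and A, so the network disconnects. It is a bridge.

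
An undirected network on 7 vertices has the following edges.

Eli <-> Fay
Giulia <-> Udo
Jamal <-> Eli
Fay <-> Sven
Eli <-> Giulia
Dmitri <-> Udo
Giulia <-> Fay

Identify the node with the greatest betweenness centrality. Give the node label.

Giulia

Unnormalized betweenness of each node: Dmitri:0, Eli:5, Fay:5, Giulia:8, Jamal:0, Sven:0, Udo:5.
Giulia has the largest value, 8, making it the main broker — the node through which the most shortest paths run.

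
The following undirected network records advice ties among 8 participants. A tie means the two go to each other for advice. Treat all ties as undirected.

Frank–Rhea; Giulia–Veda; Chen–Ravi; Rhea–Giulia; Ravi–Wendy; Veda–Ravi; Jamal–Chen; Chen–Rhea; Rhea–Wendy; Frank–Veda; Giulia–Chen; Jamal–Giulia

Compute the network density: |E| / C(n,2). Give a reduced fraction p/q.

3/7

There are 12 edges and 8 nodes, so the maximum possible is C(8,2) = 28.
Density = 12/28 = 3/7.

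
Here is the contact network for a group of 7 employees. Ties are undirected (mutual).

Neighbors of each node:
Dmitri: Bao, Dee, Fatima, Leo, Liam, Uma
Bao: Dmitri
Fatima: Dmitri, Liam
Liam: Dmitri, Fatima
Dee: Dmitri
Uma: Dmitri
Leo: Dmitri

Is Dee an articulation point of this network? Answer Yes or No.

Even without Dee, every remaining node can still reach every other (the residual graph is connected), so Dee is not a cut vertex.

No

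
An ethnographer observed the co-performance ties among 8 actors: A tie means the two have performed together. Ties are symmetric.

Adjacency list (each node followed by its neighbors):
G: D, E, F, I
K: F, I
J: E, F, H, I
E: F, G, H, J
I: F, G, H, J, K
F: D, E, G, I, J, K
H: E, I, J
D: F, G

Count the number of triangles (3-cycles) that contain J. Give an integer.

J's neighbors: E, F, H, and I.
Neighbor pairs that are themselves tied: J–E–F; J–E–H; J–F–I; J–H–I. Each forms one triangle with J, for 4 in total.

4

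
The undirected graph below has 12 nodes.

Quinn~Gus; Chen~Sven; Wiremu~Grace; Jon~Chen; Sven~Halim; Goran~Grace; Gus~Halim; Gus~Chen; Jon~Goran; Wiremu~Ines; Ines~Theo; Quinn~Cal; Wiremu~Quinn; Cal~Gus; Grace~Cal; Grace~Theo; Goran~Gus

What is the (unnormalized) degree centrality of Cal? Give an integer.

3

Cal is directly tied to Grace, Gus, and Quinn. That is 3 neighbors, so the degree of Cal is 3.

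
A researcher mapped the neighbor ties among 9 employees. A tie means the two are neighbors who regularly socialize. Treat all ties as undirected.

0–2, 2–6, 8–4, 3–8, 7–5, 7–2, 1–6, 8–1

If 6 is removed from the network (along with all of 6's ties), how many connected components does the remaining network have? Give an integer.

2

Without 6, the remaining ties split the others into: {1, 3, 4, 8}; {0, 2, 5, 7}.
That's 2 separate components.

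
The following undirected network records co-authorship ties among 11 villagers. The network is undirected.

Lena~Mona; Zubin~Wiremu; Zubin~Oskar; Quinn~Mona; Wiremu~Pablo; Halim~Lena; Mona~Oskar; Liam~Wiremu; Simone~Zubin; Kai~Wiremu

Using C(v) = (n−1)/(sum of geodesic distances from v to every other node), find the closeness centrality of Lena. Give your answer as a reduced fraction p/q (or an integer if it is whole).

5/16

Distances from Lena: Halim:1, Kai:5, Liam:5, Mona:1, Oskar:2, Pablo:5, Quinn:2, Simone:4, Wiremu:4, Zubin:3. Sum = 32.
n = 11, so closeness = 10/32 = 5/16.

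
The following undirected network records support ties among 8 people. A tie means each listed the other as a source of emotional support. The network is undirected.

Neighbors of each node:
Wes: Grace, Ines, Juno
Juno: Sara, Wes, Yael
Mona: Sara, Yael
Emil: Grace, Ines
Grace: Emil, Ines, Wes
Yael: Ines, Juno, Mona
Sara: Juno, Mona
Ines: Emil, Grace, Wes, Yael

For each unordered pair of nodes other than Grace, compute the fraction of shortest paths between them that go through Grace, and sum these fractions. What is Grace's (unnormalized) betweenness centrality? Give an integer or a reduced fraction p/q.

Pairs whose geodesics pass through Grace — Sara–Emil: 1/4; Juno–Emil: 1/3; Wes–Emil: 1/2.
All other pairs contribute 0.
Summing the contributions gives betweenness(Grace) = 13/12.

13/12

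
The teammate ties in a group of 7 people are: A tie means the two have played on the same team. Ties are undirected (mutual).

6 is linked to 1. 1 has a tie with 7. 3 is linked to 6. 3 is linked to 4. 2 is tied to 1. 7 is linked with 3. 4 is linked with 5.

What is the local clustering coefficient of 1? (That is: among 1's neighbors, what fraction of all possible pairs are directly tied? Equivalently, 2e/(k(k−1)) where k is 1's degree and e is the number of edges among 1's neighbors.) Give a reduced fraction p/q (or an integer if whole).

1's neighbors: 2, 6, and 7 (k = 3).
Possible neighbor pairs: C(3,2) = 3. Edges among them: none → e = 0.
Clustering(1) = 0/3 = 0.

0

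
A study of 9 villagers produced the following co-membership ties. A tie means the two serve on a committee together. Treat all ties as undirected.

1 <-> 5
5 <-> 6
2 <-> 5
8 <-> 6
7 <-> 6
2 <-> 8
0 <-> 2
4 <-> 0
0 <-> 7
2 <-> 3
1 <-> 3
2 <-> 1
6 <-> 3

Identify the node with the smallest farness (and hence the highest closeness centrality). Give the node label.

Farness (sum of distances to all others) for each node — 0:13, 1:15, 2:11, 3:14, 4:20, 5:14, 6:13, 7:15, 8:15.
The smallest farness is 11, for 2, so 2 has the highest closeness.

2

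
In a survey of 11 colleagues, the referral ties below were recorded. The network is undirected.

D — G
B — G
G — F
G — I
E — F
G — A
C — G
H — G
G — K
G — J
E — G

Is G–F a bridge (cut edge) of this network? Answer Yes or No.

No

Even without that edge, G still reaches F via G – E – F, so the network stays connected. Not a bridge.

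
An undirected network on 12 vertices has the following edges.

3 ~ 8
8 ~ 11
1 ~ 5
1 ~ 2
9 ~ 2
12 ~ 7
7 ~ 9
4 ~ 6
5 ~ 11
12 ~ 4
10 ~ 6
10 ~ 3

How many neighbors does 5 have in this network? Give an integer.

5 is directly tied to 1 and 11. That is 2 neighbors, so the degree of 5 is 2.

2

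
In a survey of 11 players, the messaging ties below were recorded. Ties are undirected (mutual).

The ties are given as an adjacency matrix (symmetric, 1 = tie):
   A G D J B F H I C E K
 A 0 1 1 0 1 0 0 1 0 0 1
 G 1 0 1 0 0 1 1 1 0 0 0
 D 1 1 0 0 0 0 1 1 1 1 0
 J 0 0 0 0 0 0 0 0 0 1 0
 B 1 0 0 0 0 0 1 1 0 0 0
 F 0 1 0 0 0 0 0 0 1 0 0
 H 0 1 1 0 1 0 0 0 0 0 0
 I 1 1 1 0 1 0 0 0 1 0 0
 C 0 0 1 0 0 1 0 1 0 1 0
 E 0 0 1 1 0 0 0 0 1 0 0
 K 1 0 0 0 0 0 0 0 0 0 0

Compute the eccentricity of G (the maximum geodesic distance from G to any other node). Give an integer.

3

Distances from G: A:1, B:2, C:2, D:1, E:2, F:1, H:1, I:1, J:3, K:2.
The largest is 3 (to J), so the eccentricity of G is 3.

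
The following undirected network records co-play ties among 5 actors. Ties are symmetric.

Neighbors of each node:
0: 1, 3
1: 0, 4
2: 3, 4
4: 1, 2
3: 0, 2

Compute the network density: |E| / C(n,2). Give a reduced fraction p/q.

There are 5 edges and 5 nodes, so the maximum possible is C(5,2) = 10.
Density = 5/10 = 1/2.

1/2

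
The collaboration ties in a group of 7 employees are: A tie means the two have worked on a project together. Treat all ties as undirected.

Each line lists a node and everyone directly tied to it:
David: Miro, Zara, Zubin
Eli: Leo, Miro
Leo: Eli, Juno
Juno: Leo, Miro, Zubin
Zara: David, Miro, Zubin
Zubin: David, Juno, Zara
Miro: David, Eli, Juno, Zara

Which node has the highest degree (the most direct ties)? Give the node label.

Degrees — David:3, Eli:2, Juno:3, Leo:2, Miro:4, Zara:3, Zubin:3.
The maximum is 4, attained only by Miro.

Miro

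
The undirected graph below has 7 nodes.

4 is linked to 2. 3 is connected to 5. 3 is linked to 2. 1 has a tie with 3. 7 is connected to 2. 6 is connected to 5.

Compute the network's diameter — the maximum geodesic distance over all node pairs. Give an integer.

Eccentricity of each node (its greatest distance to any other): 1:3, 2:3, 3:2, 4:4, 5:3, 6:4, 7:4.
The maximum eccentricity is 4, realized for instance by the pair 7–6 via 7 – 2 – 3 – 5 – 6. So the diameter is 4.

4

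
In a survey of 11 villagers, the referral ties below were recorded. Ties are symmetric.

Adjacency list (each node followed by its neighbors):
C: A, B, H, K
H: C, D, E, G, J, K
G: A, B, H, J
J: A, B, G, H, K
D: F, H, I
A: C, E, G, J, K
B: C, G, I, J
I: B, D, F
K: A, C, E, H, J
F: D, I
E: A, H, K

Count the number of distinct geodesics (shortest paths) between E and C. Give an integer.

The shortest distance is 2. The length-2 paths are: E–K–C; E–H–C; E–A–C.
That gives 3 distinct shortest paths.

3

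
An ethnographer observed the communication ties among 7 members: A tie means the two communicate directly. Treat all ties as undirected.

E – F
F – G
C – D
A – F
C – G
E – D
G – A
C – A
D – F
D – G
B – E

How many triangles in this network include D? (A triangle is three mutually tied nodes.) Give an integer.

D's neighbors: C, E, F, and G.
Neighbor pairs that are themselves tied: D–C–G; D–E–F; D–F–G. Each forms one triangle with D, for 3 in total.

3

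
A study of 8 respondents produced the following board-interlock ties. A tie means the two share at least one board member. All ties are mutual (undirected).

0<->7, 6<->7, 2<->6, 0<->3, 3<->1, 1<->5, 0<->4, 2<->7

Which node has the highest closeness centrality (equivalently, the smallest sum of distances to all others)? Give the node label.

Farness (sum of distances to all others) for each node — 0:12, 1:18, 2:19, 3:14, 4:18, 5:24, 6:19, 7:14.
The smallest farness is 12, for 0, so 0 has the highest closeness.

0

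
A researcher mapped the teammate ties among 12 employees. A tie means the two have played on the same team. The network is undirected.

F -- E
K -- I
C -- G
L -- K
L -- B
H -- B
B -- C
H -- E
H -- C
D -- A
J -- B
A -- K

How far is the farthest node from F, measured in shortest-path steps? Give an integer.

7

Distances from F: A:6, B:3, C:3, D:7, E:1, G:4, H:2, I:6, J:4, K:5, L:4.
The largest is 7 (to D), so the eccentricity of F is 7.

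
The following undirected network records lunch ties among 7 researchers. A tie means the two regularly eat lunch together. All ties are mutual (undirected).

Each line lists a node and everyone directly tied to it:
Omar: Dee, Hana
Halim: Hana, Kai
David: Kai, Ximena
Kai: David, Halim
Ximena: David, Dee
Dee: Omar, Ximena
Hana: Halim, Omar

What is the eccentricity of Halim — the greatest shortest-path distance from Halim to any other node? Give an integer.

Distances from Halim: David:2, Dee:3, Hana:1, Kai:1, Omar:2, Ximena:3.
The largest is 3 (to Ximena and Dee), so the eccentricity of Halim is 3.

3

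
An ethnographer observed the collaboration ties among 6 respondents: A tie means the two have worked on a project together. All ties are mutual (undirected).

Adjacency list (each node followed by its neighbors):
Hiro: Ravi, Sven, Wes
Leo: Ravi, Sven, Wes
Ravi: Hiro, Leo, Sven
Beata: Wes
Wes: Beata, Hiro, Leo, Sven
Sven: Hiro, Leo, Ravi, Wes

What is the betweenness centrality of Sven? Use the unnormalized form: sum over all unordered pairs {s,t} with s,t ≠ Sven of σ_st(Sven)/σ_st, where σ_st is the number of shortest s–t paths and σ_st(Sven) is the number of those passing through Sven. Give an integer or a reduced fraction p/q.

1

Pairs whose geodesics pass through Sven — Wes–Ravi: 1/3; Ravi–Beata: 1/3; Hiro–Leo: 1/3.
All other pairs contribute 0.
Summing the contributions gives betweenness(Sven) = 1.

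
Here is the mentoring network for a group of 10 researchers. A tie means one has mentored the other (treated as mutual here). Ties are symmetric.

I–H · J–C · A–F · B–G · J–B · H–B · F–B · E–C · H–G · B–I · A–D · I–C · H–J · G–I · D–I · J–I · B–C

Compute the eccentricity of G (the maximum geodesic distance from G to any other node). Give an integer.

Distances from G: A:3, B:1, C:2, D:2, E:3, F:2, H:1, I:1, J:2.
The largest is 3 (to E and A), so the eccentricity of G is 3.

3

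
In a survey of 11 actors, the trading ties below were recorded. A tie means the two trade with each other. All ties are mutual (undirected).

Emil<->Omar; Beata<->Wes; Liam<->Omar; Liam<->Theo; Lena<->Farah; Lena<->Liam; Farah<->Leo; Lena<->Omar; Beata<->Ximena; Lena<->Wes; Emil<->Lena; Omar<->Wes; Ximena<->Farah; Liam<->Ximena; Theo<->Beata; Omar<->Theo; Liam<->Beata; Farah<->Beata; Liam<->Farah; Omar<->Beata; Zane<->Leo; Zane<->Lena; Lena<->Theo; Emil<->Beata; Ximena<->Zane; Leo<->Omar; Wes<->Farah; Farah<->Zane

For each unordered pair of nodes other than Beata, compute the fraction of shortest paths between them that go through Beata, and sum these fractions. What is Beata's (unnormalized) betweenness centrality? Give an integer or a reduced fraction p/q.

Pairs whose geodesics pass through Beata — Wes–Theo: 1/3; Wes–Emil: 1/3; Wes–Liam: 1/4; Wes–Ximena: 1/2; Theo–Farah: 1/3; Theo–Emil: 1/3; Theo–Ximena: 1/2; Farah–Emil: 1/2; Farah–Omar: 1/5; Emil–Liam: 1/3; Emil–Ximena: 1; Omar–Ximena: 1/2.
All other pairs contribute 0.
Summing the contributions gives betweenness(Beata) = 307/60.

307/60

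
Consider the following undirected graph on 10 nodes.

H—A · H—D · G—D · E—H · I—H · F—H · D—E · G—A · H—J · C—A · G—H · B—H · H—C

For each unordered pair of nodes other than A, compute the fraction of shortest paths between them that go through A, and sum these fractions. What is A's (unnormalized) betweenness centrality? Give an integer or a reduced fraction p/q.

Pairs whose geodesics pass through A — G–C: 1/2.
All other pairs contribute 0.
Summing the contributions gives betweenness(A) = 1/2.

1/2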